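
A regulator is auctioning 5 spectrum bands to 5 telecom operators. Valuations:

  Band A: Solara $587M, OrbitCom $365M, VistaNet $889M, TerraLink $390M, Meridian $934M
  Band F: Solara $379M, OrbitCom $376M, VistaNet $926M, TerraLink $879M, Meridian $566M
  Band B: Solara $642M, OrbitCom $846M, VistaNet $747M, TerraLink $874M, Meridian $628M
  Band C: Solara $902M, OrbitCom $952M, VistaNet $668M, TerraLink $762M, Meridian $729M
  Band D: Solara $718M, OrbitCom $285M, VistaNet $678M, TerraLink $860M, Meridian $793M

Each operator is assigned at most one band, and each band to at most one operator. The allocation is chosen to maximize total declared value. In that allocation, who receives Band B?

Optimal: Solara→Band C ($902M), OrbitCom→Band B ($846M), VistaNet→Band F ($926M), TerraLink→Band D ($860M), Meridian→Band A ($934M) — total 902+846+926+860+934 = $4468M.
Max-entry greedy (repeatedly take the single best remaining cell) gives $4404M, worse by 64.
Next-best assignment: Solara→Band D, OrbitCom→Band C, VistaNet→Band F, TerraLink→Band B, Meridian→Band A = $4404M.
Swapping Meridian↔TerraLink (Meridian→Band D $793M, TerraLink→Band A $390M) loses 611.
Checked against all permutations: $4468M is optimal.
OrbitCom's own top band is Band C ($952M), but forcing OrbitCom→Band C and reassigning the rest optimally gives only $4404M — worse by 64.

OrbitCom receives Band B.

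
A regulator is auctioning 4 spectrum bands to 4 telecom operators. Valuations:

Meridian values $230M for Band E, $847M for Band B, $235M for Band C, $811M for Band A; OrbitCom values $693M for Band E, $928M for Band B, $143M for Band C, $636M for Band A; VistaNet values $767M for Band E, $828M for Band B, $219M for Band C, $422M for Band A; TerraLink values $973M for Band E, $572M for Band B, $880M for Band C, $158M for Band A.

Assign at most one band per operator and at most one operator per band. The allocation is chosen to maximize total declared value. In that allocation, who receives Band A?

Treat this as an assignment problem: match each operator to one band.
Optimal: Meridian→Band A ($811M), OrbitCom→Band B ($928M), VistaNet→Band E ($767M), TerraLink→Band C ($880M) — total 811+928+767+880 = $3386M.
Column-greedy (each band in turn goes to its best remaining operator) gives $2558M, worse by 828.
Next-best assignment: Meridian→Band A, OrbitCom→Band E, VistaNet→Band B, TerraLink→Band C = $3212M.
Meridian's own top band is Band B ($847M), but forcing Meridian→Band B and reassigning the rest optimally gives only $3130M — worse by 256.

Meridian receives Band A.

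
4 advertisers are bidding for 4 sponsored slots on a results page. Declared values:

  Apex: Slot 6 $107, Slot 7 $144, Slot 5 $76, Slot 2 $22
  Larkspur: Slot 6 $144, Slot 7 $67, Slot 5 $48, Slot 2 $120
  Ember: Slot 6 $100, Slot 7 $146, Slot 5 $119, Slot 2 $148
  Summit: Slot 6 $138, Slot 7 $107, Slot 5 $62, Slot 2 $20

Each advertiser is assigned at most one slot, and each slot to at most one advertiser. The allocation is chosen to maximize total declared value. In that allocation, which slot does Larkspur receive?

Larkspur receives Slot 2.

Optimal: Apex→Slot 7 ($144), Larkspur→Slot 2 ($120), Ember→Slot 5 ($119), Summit→Slot 6 ($138) — total 144+120+119+138 = $521.
Row-greedy (each advertiser in turn takes its best remaining slot) gives $498, worse by 23.
Next-best assignment: Apex→Slot 7, Larkspur→Slot 6, Ember→Slot 2, Summit→Slot 5 = $498.
Larkspur's own top slot is Slot 6 ($144), but forcing Larkspur→Slot 6 and reassigning the rest optimally gives only $498 — worse by 23.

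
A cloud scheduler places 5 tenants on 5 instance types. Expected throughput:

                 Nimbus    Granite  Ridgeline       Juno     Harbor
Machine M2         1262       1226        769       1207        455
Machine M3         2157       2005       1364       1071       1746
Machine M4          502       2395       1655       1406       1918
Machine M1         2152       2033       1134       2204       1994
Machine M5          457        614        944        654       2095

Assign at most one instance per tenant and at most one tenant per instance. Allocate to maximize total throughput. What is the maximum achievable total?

Optimal: Nimbus→Machine M3 (2157 ops/s), Granite→Machine M4 (2395 ops/s), Ridgeline→Machine M2 (769 ops/s), Juno→Machine M1 (2204 ops/s), Harbor→Machine M5 (2095 ops/s) — total 2157+2395+769+2204+2095 = 9620 ops/s.
Row-greedy (each tenant in turn takes its best remaining instance) gives 8988 ops/s, worse by 632.
Swapping Nimbus↔Harbor (Nimbus→Machine M5 457 ops/s, Harbor→Machine M3 1746 ops/s) loses 2049.

Maximum total: 9620 ops/s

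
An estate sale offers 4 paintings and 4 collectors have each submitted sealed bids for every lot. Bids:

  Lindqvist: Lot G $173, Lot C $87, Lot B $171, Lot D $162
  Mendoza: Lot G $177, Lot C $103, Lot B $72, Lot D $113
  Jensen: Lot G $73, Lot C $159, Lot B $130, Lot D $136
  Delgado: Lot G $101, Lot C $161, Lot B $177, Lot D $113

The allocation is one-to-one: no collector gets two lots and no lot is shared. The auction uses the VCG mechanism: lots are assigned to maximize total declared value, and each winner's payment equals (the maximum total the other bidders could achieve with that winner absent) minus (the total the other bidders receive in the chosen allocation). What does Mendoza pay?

Efficient allocation: Lindqvist→Lot D ($162), Mendoza→Lot G ($177), Jensen→Lot C ($159), Delgado→Lot B ($177); total welfare W = $675.
Mendoza receives Lot G at value $177, so the others get W − 177 = $498.
Without Mendoza: best allocation of the remaining 3 bidders over all 4 lots is Lindqvist→Lot G ($173), Jensen→Lot C ($159), Delgado→Lot B ($177), total $509.
VCG payment = (others' best without Mendoza) − (others' welfare with Mendoza) = 509 − 498 = $11.

Mendoza pays $11.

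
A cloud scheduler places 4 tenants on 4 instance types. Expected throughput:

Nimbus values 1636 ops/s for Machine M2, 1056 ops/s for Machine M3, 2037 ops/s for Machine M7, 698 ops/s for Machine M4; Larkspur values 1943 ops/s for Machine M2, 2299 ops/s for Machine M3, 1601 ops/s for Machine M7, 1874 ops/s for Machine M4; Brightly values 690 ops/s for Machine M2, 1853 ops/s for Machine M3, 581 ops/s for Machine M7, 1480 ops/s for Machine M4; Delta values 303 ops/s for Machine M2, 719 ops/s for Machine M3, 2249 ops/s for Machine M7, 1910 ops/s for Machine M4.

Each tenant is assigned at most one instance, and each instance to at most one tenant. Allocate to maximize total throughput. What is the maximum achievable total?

Maximum total: 7743 ops/s

Optimal: Nimbus→Machine M7 (2037 ops/s), Larkspur→Machine M2 (1943 ops/s), Brightly→Machine M3 (1853 ops/s), Delta→Machine M4 (1910 ops/s) — total 2037+1943+1853+1910 = 7743 ops/s.
Max-entry greedy (repeatedly take the single best remaining cell) gives 7664 ops/s, worse by 79.
No other one-to-one assignment exceeds 7743 ops/s.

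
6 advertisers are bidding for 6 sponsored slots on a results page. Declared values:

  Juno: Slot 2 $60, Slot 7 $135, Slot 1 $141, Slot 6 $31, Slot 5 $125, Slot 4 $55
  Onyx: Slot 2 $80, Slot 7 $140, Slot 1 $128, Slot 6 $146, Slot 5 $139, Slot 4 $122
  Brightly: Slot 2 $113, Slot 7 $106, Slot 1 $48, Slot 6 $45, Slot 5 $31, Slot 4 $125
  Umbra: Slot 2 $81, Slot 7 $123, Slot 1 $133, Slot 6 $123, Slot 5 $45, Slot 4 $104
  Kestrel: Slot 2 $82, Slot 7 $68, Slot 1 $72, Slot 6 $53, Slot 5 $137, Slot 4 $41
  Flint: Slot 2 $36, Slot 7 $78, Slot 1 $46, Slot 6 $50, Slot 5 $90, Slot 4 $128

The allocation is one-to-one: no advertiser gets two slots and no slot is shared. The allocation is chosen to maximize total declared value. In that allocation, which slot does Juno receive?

Juno receives Slot 7.

This is a one-to-one assignment (maximum-weight bipartite matching).
Optimal: Juno→Slot 7 ($135), Onyx→Slot 6 ($146), Brightly→Slot 2 ($113), Umbra→Slot 1 ($133), Kestrel→Slot 5 ($137), Flint→Slot 4 ($128) — total 135+146+113+133+137+128 = $792.
Row-greedy (each advertiser in turn takes its best remaining slot) gives $708, worse by 84.
Next-best assignment: Juno→Slot 1, Onyx→Slot 6, Brightly→Slot 2, Umbra→Slot 7, Kestrel→Slot 5, Flint→Slot 4 = $788.
Every other assignment is strictly worse.
Juno's own top slot is Slot 1 ($141), but forcing Juno→Slot 1 and reassigning the rest optimally gives only $788 — worse by 4.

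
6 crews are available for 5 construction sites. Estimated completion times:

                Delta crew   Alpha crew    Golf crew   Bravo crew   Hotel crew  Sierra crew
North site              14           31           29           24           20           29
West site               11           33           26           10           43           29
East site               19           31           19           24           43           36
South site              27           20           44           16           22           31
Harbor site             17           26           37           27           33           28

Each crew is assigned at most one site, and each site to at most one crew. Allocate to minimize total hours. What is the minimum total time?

Minimum total: 86 hours

This is a one-to-one assignment (minimum-cost bipartite matching).
Optimal: Hotel crew→North site (20 hours), Bravo crew→West site (10 hours), Golf crew→East site (19 hours), Alpha crew→South site (20 hours), Delta crew→Harbor site (17 hours) — total 20+10+19+20+17 = 86 hours.
Min-entry greedy (repeatedly take the single cheapest remaining cell) gives 91 hours, worse by 5.
Next-best assignment: Delta crew→North site, Bravo crew→West site, Golf crew→East site, Alpha crew→South site, Sierra crew→Harbor site = 91 hours.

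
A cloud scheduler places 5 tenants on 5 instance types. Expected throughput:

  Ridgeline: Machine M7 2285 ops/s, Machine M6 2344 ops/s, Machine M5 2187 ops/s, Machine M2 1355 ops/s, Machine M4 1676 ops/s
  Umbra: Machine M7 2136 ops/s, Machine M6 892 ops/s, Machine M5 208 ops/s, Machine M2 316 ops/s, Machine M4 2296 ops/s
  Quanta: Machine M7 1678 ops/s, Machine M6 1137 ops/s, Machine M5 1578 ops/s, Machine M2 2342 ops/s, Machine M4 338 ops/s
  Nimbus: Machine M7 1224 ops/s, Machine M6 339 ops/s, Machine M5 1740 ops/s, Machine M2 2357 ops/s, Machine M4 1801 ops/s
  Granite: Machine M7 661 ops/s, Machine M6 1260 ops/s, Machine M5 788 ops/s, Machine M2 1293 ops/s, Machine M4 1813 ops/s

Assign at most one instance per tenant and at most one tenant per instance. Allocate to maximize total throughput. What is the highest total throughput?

Max total: 10375 ops/s

This is a one-to-one assignment (maximum-weight bipartite matching).
Optimal: Ridgeline→Machine M6 (2344 ops/s), Umbra→Machine M7 (2136 ops/s), Quanta→Machine M2 (2342 ops/s), Nimbus→Machine M5 (1740 ops/s), Granite→Machine M4 (1813 ops/s) — total 2344+2136+2342+1740+1813 = 10375 ops/s.
Swapping Quanta↔Granite (Quanta→Machine M4 338 ops/s, Granite→Machine M2 1293 ops/s) loses 2524.
No other one-to-one assignment exceeds 10375 ops/s.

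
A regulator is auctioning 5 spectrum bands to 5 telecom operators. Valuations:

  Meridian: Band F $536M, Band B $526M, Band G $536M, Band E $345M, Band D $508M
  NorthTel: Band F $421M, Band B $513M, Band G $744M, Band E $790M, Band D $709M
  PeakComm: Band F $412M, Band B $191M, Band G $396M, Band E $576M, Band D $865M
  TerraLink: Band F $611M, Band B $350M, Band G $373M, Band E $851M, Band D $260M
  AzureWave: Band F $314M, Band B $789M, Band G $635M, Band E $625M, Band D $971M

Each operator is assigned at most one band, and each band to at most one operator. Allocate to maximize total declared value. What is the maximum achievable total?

Optimal: Meridian→Band F ($536M), NorthTel→Band G ($744M), PeakComm→Band D ($865M), TerraLink→Band E ($851M), AzureWave→Band B ($789M) — total 536+744+865+851+789 = $3785M.
Column-greedy (each band in turn goes to its best remaining operator) gives $3228M, worse by 557.
Next-best assignment: Meridian→Band G, NorthTel→Band E, PeakComm→Band D, TerraLink→Band F, AzureWave→Band B = $3591M.

Maximum total: $3785M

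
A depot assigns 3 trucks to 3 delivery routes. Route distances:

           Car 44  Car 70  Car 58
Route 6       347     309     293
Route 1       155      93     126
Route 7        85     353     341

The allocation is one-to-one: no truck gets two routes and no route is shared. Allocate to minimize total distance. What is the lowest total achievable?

Minimum total: 471 km

Optimal: Car 44→Route 7 (85 km), Car 70→Route 1 (93 km), Car 58→Route 6 (293 km) — total 85+93+293 = 471 km.
Swapping Car 44↔Car 58 (Car 44→Route 6 347 km, Car 58→Route 7 341 km) adds 310.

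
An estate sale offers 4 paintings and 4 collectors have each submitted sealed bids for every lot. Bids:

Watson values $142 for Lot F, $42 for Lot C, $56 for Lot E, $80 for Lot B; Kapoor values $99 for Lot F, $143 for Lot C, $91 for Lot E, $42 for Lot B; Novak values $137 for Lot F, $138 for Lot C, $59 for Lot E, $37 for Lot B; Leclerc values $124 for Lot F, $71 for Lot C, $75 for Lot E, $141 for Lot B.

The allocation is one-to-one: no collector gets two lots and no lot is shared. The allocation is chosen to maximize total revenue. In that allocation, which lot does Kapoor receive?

Kapoor receives Lot E.

Treat this as an assignment problem: match each collector to one lot.
Optimal: Watson→Lot F ($142), Kapoor→Lot E ($91), Novak→Lot C ($138), Leclerc→Lot B ($141) — total 142+91+138+141 = $512.
Max-entry greedy (repeatedly take the single best remaining cell) gives $485, worse by 27.
Swapping Leclerc↔Novak (Leclerc→Lot C $71, Novak→Lot B $37) loses 171.
Every other assignment is strictly worse.
Kapoor's own top lot is Lot C ($143), but forcing Kapoor→Lot C and reassigning the rest optimally gives only $485 — worse by 27.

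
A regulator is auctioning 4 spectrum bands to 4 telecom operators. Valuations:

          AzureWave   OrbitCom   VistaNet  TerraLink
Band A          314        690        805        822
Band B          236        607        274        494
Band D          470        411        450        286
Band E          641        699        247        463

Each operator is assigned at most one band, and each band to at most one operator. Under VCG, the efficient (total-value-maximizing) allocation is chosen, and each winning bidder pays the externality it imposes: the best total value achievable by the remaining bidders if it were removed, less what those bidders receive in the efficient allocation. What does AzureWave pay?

AzureWave pays $119M.

Efficient allocation: AzureWave→Band E ($641M), OrbitCom→Band B ($607M), VistaNet→Band D ($450M), TerraLink→Band A ($822M); total welfare W = $2520M.
AzureWave receives Band E at value $641M, so the others get W − 641 = $1879M.
Without AzureWave: best allocation of the remaining 3 bidders over all 4 bands is OrbitCom→Band E ($699M), VistaNet→Band A ($805M), TerraLink→Band B ($494M), total $1998M.
VCG payment = (others' best without AzureWave) − (others' welfare with AzureWave) = 1998 − 1879 = $119M.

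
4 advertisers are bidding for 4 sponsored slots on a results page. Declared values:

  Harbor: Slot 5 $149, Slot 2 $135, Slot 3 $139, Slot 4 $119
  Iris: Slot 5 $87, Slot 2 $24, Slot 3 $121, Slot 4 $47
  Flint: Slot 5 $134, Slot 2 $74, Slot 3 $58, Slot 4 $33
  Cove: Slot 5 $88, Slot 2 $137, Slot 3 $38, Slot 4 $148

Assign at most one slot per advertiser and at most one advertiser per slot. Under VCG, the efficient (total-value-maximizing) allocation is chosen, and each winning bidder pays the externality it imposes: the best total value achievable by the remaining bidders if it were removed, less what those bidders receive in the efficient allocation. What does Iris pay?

Iris pays $4.

Efficient allocation: Harbor→Slot 2 ($135), Iris→Slot 3 ($121), Flint→Slot 5 ($134), Cove→Slot 4 ($148); total welfare W = $538.
Iris receives Slot 3 at value $121, so the others get W − 121 = $417.
Without Iris: best allocation of the remaining 3 bidders over all 4 slots is Harbor→Slot 3 ($139), Flint→Slot 5 ($134), Cove→Slot 4 ($148), total $421.
VCG payment = (others' best without Iris) − (others' welfare with Iris) = 421 − 417 = $4.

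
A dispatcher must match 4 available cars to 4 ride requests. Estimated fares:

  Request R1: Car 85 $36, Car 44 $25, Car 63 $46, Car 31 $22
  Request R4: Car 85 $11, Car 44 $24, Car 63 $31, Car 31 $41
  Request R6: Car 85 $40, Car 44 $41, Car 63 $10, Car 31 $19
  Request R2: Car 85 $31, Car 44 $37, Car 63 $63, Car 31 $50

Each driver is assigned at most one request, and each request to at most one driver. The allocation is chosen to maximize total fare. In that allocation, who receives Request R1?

Car 85 receives Request R1.

This is the linear assignment problem.
Optimal: Car 85→Request R1 ($36), Car 44→Request R6 ($41), Car 63→Request R2 ($63), Car 31→Request R4 ($41) — total 36+41+63+41 = $181.
Column-greedy (each request in turn goes to its best remaining driver) gives $159, worse by 22.
Next-best assignment: Car 85→Request R6, Car 44→Request R1, Car 63→Request R2, Car 31→Request R4 = $169.
Every other assignment is strictly worse.
Car 85's own top request is Request R6 ($40), but forcing Car 85→Request R6 and reassigning the rest optimally gives only $169 — worse by 12.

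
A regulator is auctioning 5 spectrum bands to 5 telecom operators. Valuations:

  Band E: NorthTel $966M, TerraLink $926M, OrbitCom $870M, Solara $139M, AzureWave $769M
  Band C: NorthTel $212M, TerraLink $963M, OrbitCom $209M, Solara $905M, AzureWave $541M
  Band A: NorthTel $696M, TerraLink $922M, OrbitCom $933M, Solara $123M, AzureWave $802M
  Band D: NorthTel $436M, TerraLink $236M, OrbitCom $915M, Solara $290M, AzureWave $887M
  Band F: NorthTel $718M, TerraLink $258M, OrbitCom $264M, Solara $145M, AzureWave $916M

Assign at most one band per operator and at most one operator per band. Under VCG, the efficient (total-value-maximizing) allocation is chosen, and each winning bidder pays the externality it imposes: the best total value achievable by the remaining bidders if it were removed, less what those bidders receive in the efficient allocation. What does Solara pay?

Efficient allocation: NorthTel→Band E ($966M), TerraLink→Band A ($922M), OrbitCom→Band D ($915M), Solara→Band C ($905M), AzureWave→Band F ($916M); total welfare W = $4624M.
Solara receives Band C at value $905M, so the others get W − 905 = $3719M.
Without Solara: best allocation of the remaining 4 bidders over all 5 bands is NorthTel→Band E ($966M), TerraLink→Band C ($963M), OrbitCom→Band A ($933M), AzureWave→Band F ($916M), total $3778M.
VCG payment = (others' best without Solara) − (others' welfare with Solara) = 3778 − 3719 = $59M.

Solara pays $59M.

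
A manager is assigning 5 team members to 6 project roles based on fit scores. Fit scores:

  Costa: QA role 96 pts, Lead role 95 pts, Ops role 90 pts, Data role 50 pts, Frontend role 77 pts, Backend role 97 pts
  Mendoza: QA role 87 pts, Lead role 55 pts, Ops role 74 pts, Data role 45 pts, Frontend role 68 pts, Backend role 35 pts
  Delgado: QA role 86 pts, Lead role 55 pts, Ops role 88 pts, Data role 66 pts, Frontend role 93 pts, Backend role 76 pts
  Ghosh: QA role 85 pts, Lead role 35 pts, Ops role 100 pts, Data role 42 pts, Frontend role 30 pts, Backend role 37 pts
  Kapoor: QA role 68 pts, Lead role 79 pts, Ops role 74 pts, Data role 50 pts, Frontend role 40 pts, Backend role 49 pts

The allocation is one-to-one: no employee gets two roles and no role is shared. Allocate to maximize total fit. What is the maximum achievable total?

Max total: 456 pts

Optimal: Costa→Backend role (97 pts), Mendoza→QA role (87 pts), Delgado→Frontend role (93 pts), Ghosh→Ops role (100 pts), Kapoor→Lead role (79 pts) — total 97+87+93+100+79 = 456 pts.
Column-greedy (each role in turn goes to its best remaining employee) gives 409 pts, worse by 47.
Next-best assignment: Costa→Backend role, Mendoza→Frontend role, Delgado→QA role, Ghosh→Ops role, Kapoor→Lead role = 430 pts.
Swapping Delgado↔Mendoza (Delgado→QA role 86 pts, Mendoza→Frontend role 68 pts) loses 26.
Every other assignment is strictly worse.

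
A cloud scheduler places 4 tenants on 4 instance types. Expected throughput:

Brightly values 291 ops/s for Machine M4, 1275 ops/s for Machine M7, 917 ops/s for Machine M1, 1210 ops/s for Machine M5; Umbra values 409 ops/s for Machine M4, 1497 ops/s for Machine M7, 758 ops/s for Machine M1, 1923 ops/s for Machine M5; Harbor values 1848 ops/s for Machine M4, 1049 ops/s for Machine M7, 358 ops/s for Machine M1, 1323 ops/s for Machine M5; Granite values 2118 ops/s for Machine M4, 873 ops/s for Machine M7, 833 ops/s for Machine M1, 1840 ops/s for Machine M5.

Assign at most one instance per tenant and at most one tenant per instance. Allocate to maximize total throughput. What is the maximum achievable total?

Maximum total: 6102 ops/s

This is a one-to-one assignment (maximum-weight bipartite matching).
Optimal: Brightly→Machine M1 (917 ops/s), Umbra→Machine M7 (1497 ops/s), Harbor→Machine M4 (1848 ops/s), Granite→Machine M5 (1840 ops/s) — total 917+1497+1848+1840 = 6102 ops/s.
Max-entry greedy (repeatedly take the single best remaining cell) gives 5674 ops/s, worse by 428.
Swapping Granite↔Brightly (Granite→Machine M1 833 ops/s, Brightly→Machine M5 1210 ops/s) loses 714.
Checked against all permutations: 6102 ops/s is optimal.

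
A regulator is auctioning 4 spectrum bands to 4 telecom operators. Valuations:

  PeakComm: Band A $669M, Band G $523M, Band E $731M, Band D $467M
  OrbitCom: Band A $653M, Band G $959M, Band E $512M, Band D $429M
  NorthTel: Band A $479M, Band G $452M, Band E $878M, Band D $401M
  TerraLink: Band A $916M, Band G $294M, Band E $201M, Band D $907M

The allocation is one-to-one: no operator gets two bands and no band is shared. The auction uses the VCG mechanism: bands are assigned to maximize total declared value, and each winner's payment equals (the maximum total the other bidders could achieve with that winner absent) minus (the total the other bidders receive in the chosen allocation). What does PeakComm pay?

PeakComm pays $9M.

Efficient allocation: PeakComm→Band A ($669M), OrbitCom→Band G ($959M), NorthTel→Band E ($878M), TerraLink→Band D ($907M); total welfare W = $3413M.
PeakComm receives Band A at value $669M, so the others get W − 669 = $2744M.
Without PeakComm: best allocation of the remaining 3 bidders over all 4 bands is OrbitCom→Band G ($959M), NorthTel→Band E ($878M), TerraLink→Band A ($916M), total $2753M.
VCG payment = (others' best without PeakComm) − (others' welfare with PeakComm) = 2753 − 2744 = $9M.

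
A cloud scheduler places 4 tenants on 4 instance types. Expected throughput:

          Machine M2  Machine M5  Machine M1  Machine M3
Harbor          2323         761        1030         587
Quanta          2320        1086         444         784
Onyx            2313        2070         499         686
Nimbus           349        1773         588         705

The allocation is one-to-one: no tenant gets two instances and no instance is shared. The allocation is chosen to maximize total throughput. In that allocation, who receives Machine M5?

Onyx receives Machine M5.

Optimal: Harbor→Machine M1 (1030 ops/s), Quanta→Machine M2 (2320 ops/s), Onyx→Machine M5 (2070 ops/s), Nimbus→Machine M3 (705 ops/s) — total 1030+2320+2070+705 = 6125 ops/s.
Row-greedy (each tenant in turn takes its best remaining instance) gives 4683 ops/s, worse by 1442.
Next-best assignment: Harbor→Machine M1, Quanta→Machine M3, Onyx→Machine M2, Nimbus→Machine M5 = 5900 ops/s.
Swapping Nimbus↔Quanta (Nimbus→Machine M2 349 ops/s, Quanta→Machine M3 784 ops/s) loses 1892.
Onyx's own top instance is Machine M2 (2313 ops/s), but forcing Onyx→Machine M2 and reassigning the rest optimally gives only 5900 ops/s — worse by 225.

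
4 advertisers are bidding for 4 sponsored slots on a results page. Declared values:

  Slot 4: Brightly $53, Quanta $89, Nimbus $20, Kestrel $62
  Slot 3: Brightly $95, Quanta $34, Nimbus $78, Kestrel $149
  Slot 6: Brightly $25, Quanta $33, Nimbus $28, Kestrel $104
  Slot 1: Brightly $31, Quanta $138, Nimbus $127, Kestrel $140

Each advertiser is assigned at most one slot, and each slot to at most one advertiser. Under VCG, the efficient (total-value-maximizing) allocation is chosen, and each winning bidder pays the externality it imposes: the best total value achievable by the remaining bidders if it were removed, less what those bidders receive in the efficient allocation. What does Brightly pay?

Efficient allocation: Brightly→Slot 3 ($95), Quanta→Slot 4 ($89), Nimbus→Slot 1 ($127), Kestrel→Slot 6 ($104); total welfare W = $415.
Brightly receives Slot 3 at value $95, so the others get W − 95 = $320.
Without Brightly: best allocation of the remaining 3 bidders over all 4 slots is Quanta→Slot 4 ($89), Nimbus→Slot 1 ($127), Kestrel→Slot 3 ($149), total $365.
VCG payment = (others' best without Brightly) − (others' welfare with Brightly) = 365 − 320 = $45.

Brightly pays $45.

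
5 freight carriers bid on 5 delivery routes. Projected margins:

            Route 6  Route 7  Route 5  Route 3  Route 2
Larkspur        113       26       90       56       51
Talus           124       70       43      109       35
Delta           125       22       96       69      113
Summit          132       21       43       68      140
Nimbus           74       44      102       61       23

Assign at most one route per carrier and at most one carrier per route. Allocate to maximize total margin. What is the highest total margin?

This is a one-to-one assignment (maximum-weight bipartite matching).
Optimal: Larkspur→Route 5 ($90k), Talus→Route 3 ($109k), Delta→Route 6 ($125k), Summit→Route 2 ($140k), Nimbus→Route 7 ($44k) — total 90+109+125+140+44 = $508k.
Column-greedy (each route in turn goes to its best remaining carrier) gives $424k, worse by 84.
No other one-to-one assignment exceeds $508k.

Max total: $508k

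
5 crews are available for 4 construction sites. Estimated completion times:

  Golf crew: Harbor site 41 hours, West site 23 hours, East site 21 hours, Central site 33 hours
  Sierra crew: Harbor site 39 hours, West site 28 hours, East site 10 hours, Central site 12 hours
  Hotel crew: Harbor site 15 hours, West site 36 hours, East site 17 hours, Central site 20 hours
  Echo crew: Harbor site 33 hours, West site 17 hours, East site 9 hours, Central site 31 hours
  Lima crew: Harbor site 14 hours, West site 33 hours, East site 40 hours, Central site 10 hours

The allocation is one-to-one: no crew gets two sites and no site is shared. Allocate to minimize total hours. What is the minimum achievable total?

Minimum total: 52 hours

This is the linear assignment problem.
Optimal: Hotel crew→Harbor site (15 hours), Echo crew→West site (17 hours), Sierra crew→East site (10 hours), Lima crew→Central site (10 hours) — total 15+17+10+10 = 52 hours.
Row-greedy (each crew in turn takes its cheapest remaining site) gives 65 hours, worse by 13.
Next-best assignment: Hotel crew→Harbor site, Golf crew→West site, Echo crew→East site, Lima crew→Central site = 57 hours.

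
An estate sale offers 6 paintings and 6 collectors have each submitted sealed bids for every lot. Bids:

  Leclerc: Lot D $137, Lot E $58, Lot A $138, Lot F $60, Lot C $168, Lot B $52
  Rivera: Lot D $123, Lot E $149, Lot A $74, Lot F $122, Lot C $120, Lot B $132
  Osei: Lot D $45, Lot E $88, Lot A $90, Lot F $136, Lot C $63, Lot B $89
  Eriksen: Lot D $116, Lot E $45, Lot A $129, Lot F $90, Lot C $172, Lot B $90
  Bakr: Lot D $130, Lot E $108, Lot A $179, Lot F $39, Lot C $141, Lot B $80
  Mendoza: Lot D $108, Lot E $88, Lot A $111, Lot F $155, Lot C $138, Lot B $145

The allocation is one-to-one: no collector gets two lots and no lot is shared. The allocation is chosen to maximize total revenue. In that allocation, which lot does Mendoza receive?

Mendoza receives Lot B.

Optimal: Leclerc→Lot D ($137), Rivera→Lot E ($149), Osei→Lot F ($136), Eriksen→Lot C ($172), Bakr→Lot A ($179), Mendoza→Lot B ($145) — total 137+149+136+172+179+145 = $918.
Max-entry greedy (repeatedly take the single best remaining cell) gives $881, worse by 37.
Next-best assignment: Leclerc→Lot C, Rivera→Lot E, Osei→Lot F, Eriksen→Lot D, Bakr→Lot A, Mendoza→Lot B = $893.
Swapping Rivera↔Eriksen (Rivera→Lot C $120, Eriksen→Lot E $45) loses 156.
Checked against all permutations: $918 is optimal.
Mendoza's own top lot is Lot F ($155), but forcing Mendoza→Lot F and reassigning the rest optimally gives only $881 — worse by 37.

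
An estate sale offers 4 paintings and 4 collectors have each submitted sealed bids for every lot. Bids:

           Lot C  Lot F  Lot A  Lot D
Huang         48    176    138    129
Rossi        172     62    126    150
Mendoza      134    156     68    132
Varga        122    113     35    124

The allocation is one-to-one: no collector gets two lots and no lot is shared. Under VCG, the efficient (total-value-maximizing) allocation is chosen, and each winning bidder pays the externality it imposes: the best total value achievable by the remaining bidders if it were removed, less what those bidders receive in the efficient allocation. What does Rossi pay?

Rossi pays $16.

Efficient allocation: Huang→Lot A ($138), Rossi→Lot C ($172), Mendoza→Lot F ($156), Varga→Lot D ($124); total welfare W = $590.
Rossi receives Lot C at value $172, so the others get W − 172 = $418.
Without Rossi: best allocation of the remaining 3 bidders over all 4 lots is Huang→Lot F ($176), Mendoza→Lot C ($134), Varga→Lot D ($124), total $434.
VCG payment = (others' best without Rossi) − (others' welfare with Rossi) = 434 − 418 = $16.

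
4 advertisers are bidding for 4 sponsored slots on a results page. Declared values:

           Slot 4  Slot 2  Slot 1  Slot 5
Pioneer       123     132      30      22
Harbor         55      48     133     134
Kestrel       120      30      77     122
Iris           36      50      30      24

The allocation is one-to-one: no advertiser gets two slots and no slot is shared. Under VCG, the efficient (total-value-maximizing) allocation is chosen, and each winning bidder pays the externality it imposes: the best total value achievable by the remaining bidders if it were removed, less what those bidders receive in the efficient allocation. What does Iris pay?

Iris pays $9.

Efficient allocation: Pioneer→Slot 4 ($123), Harbor→Slot 1 ($133), Kestrel→Slot 5 ($122), Iris→Slot 2 ($50); total welfare W = $428.
Iris receives Slot 2 at value $50, so the others get W − 50 = $378.
Without Iris: best allocation of the remaining 3 bidders over all 4 slots is Pioneer→Slot 2 ($132), Harbor→Slot 1 ($133), Kestrel→Slot 5 ($122), total $387.
VCG payment = (others' best without Iris) − (others' welfare with Iris) = 387 − 378 = $9.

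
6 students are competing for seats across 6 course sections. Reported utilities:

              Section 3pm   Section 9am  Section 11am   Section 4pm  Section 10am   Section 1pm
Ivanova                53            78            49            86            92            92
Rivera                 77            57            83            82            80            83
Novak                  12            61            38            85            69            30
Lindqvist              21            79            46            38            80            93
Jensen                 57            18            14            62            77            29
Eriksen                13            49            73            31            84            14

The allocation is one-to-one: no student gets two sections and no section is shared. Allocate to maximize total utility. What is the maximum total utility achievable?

This is the linear assignment problem.
Optimal: Ivanova→Section 9am (78 points), Rivera→Section 3pm (77 points), Novak→Section 4pm (85 points), Lindqvist→Section 1pm (93 points), Jensen→Section 10am (77 points), Eriksen→Section 11am (73 points) — total 78+77+85+93+77+73 = 483 points.
Swapping Jensen↔Eriksen (Jensen→Section 11am 14 points, Eriksen→Section 10am 84 points) loses 52.
No other one-to-one assignment exceeds 483 points.

Maximum total: 483 points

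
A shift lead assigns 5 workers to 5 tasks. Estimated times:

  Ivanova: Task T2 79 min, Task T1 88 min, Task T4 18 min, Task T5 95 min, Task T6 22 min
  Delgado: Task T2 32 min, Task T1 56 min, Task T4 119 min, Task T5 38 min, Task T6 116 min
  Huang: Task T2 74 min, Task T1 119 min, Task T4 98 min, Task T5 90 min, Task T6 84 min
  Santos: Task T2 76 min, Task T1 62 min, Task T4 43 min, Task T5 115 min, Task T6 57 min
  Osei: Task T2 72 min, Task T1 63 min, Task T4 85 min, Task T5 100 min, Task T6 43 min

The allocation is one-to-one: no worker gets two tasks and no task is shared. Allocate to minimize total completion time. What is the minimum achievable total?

Optimal: Ivanova→Task T4 (18 min), Delgado→Task T5 (38 min), Huang→Task T2 (74 min), Santos→Task T1 (62 min), Osei→Task T6 (43 min) — total 18+38+74+62+43 = 235 min.
Min-entry greedy (repeatedly take the single cheapest remaining cell) gives 245 min, worse by 10.
Next-best assignment: Ivanova→Task T6, Delgado→Task T5, Huang→Task T2, Santos→Task T4, Osei→Task T1 = 240 min.
Every other assignment is strictly worse.

Min total: 235 min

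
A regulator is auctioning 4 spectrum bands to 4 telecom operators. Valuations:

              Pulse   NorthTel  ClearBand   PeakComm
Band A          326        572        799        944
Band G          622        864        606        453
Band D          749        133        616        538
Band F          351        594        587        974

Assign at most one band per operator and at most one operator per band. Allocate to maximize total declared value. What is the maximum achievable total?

Optimal: Pulse→Band D ($749M), NorthTel→Band G ($864M), ClearBand→Band A ($799M), PeakComm→Band F ($974M) — total 749+864+799+974 = $3386M.
Column-greedy (each band in turn goes to its best remaining operator) gives $3144M, worse by 242.
Next-best assignment: Pulse→Band D, NorthTel→Band G, ClearBand→Band F, PeakComm→Band A = $3144M.
Swapping Pulse↔NorthTel (Pulse→Band G $622M, NorthTel→Band D $133M) loses 858.

Maximum total: $3386M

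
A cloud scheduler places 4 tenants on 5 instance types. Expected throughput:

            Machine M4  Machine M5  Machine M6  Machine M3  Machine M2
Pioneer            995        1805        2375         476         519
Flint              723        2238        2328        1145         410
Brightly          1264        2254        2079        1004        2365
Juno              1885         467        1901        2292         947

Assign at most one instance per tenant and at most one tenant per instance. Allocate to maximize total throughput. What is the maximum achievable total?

Maximum total: 9270 ops/s

Optimal: Pioneer→Machine M6 (2375 ops/s), Flint→Machine M5 (2238 ops/s), Brightly→Machine M2 (2365 ops/s), Juno→Machine M3 (2292 ops/s) — total 2375+2238+2365+2292 = 9270 ops/s.
Column-greedy (each instance in turn goes to its best remaining tenant) gives 7659 ops/s, worse by 1611.
Next-best assignment: Pioneer→Machine M6, Flint→Machine M5, Brightly→Machine M2, Juno→Machine M4 = 8863 ops/s.
Every other assignment is strictly worse.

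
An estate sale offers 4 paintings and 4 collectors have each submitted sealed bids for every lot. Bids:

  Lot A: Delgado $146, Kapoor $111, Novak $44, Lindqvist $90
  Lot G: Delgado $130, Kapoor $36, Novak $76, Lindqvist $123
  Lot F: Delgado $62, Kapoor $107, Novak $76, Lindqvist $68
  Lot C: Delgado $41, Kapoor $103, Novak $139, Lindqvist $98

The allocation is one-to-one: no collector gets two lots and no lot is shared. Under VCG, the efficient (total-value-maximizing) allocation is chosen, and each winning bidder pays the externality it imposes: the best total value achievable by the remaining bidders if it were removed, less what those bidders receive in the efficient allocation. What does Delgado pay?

Efficient allocation: Delgado→Lot A ($146), Kapoor→Lot F ($107), Novak→Lot C ($139), Lindqvist→Lot G ($123); total welfare W = $515.
Delgado receives Lot A at value $146, so the others get W − 146 = $369.
Without Delgado: best allocation of the remaining 3 bidders over all 4 lots is Kapoor→Lot A ($111), Novak→Lot C ($139), Lindqvist→Lot G ($123), total $373.
VCG payment = (others' best without Delgado) − (others' welfare with Delgado) = 373 − 369 = $4.

Delgado pays $4.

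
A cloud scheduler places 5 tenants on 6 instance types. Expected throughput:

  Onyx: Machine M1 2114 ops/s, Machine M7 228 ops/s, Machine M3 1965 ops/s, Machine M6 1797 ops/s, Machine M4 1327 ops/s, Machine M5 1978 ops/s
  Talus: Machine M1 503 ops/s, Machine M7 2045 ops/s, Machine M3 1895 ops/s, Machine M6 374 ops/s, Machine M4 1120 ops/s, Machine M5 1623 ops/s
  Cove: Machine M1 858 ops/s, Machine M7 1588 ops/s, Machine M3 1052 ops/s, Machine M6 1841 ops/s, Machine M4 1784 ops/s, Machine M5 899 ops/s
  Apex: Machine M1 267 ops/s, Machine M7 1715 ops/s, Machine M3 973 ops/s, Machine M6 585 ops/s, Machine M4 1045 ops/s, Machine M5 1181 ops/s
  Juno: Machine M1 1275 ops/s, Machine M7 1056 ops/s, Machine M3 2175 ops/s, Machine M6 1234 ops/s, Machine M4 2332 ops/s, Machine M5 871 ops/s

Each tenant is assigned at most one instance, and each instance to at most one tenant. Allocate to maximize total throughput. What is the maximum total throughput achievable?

Max total: 9897 ops/s

Optimal: Onyx→Machine M1 (2114 ops/s), Talus→Machine M3 (1895 ops/s), Cove→Machine M6 (1841 ops/s), Apex→Machine M7 (1715 ops/s), Juno→Machine M4 (2332 ops/s) — total 2114+1895+1841+1715+2332 = 9897 ops/s.
Row-greedy (each tenant in turn takes its best remaining instance) gives 9513 ops/s, worse by 384.
Next-best assignment: Onyx→Machine M5, Talus→Machine M3, Cove→Machine M6, Apex→Machine M7, Juno→Machine M4 = 9761 ops/s.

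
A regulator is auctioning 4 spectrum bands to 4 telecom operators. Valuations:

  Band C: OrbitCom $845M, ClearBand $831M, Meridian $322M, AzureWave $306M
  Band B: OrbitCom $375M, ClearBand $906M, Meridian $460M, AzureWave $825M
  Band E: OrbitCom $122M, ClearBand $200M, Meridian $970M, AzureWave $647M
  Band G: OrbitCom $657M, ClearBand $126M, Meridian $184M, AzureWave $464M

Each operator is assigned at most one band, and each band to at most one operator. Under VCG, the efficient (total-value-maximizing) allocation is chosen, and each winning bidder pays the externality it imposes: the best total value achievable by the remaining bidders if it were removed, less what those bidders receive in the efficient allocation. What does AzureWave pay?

AzureWave pays $263M.

Efficient allocation: OrbitCom→Band G ($657M), ClearBand→Band C ($831M), Meridian→Band E ($970M), AzureWave→Band B ($825M); total welfare W = $3283M.
AzureWave receives Band B at value $825M, so the others get W − 825 = $2458M.
Without AzureWave: best allocation of the remaining 3 bidders over all 4 bands is OrbitCom→Band C ($845M), ClearBand→Band B ($906M), Meridian→Band E ($970M), total $2721M.
VCG payment = (others' best without AzureWave) − (others' welfare with AzureWave) = 2721 − 2458 = $263M.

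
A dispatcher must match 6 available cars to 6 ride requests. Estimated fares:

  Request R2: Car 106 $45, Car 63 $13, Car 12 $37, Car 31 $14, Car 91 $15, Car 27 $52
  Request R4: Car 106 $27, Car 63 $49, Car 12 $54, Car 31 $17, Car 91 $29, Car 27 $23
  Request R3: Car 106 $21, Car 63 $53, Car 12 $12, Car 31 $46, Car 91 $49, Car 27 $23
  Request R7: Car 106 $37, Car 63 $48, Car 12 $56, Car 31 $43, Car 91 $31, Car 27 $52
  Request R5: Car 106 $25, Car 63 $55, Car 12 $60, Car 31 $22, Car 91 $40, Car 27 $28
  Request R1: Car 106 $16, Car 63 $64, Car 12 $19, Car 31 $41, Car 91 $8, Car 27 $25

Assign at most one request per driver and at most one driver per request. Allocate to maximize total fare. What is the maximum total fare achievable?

Max total: $301

Optimal: Car 106→Request R2 ($45), Car 63→Request R1 ($64), Car 12→Request R4 ($54), Car 31→Request R3 ($46), Car 91→Request R5 ($40), Car 27→Request R7 ($52) — total 45+64+54+46+40+52 = $301.
Row-greedy (each driver in turn takes its best remaining request) gives $269, worse by 32.
Next-best assignment: Car 106→Request R2, Car 63→Request R4, Car 12→Request R5, Car 31→Request R1, Car 91→Request R3, Car 27→Request R7 = $296.
Checked against all permutations: $301 is optimal.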